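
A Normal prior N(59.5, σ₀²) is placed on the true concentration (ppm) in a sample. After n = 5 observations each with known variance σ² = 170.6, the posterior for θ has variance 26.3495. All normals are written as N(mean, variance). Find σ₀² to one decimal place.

Posterior precision equals prior precision plus data precision: 1/σ_n² = 1/σ₀² + n/σ².
So 1/σ₀² = 1/26.3495 − 5/170.6 = 0.037951 − 0.029308 = 0.008643.
Hence σ₀² = 1/0.008643 ≈ 115.7.

σ₀² = 115.7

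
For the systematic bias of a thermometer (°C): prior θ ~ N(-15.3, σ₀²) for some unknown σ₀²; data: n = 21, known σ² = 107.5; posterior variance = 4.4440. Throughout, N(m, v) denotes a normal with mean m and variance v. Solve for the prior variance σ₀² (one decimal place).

σ₀² = 33.7

Posterior precision equals prior precision plus data precision: 1/σ_n² = 1/σ₀² + n/σ².
So 1/σ₀² = 1/4.4440 − 21/107.5 = 0.225023 − 0.195349 = 0.029674.
Hence σ₀² = 1/0.029674 ≈ 33.7.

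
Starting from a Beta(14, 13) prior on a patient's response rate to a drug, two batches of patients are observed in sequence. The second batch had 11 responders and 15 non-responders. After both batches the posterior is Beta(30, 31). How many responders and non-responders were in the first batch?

5 responders and 3 non-responders

Because Beta–binomial updating is additive in the counts, the combined data contributed (α_post−α_prior, β_post−β_prior) successes and failures.
Total across both batches: 30−14=16 responders, 31−13=18 non-responders.
Subtract the second batch: 16−11=5 responders and 18−15=3 non-responders.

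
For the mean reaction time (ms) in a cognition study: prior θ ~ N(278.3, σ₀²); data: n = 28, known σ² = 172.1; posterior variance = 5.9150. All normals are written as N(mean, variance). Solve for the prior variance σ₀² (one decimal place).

σ₀² = 157.1

For the Normal–Normal model with known σ², precisions add: τ_n = τ₀ + n/σ².
So 1/σ₀² = 1/5.9150 − 28/172.1 = 0.169062 − 0.162696 = 0.006366.
Hence σ₀² = 1/0.006366 ≈ 157.1.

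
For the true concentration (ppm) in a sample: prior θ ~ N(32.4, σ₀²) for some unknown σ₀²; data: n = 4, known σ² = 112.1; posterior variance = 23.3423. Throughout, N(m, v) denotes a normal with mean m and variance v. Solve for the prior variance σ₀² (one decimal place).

σ₀² = 139.7

Posterior precision equals prior precision plus data precision: 1/σ_n² = 1/σ₀² + n/σ².
So 1/σ₀² = 1/23.3423 − 4/112.1 = 0.042841 − 0.035682 = 0.007159.
Hence σ₀² = 1/0.007159 ≈ 139.7.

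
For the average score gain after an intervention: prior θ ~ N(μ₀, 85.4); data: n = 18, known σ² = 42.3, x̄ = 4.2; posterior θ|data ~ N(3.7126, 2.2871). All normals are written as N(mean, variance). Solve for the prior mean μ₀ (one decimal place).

μ₀ = -14.0

With known observation variance, the Normal–Normal posterior has precision τ_n = τ₀ + n/σ² and mean μ_n = (τ₀μ₀ + (n/σ²)x̄)/τ_n.
Here τ₀ = 1/85.4 = 0.011710 and τ_data = 18/42.3 = 0.425532, so τ_n = 0.437242.
Rearranging for μ₀: μ₀ = (μ_n·τ_n − τ_data·x̄)/τ₀ = (3.7126·0.437242 − 0.425532·4.2) / 0.011710 = -0.163930/0.011710 ≈ -14.0.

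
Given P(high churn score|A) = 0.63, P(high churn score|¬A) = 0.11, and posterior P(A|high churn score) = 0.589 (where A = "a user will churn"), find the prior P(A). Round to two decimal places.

Bayes' rule in odds form gives O(A|E) = O(A)·[P(E|A)/P(E|¬A)], hence O(A) = O(A|E)/LR.
Posterior odds = 0.589/(1−0.589) = 1.4331. LR = 0.63/0.11 = 5.7273.
Prior odds = 1.4331/5.7273 = 0.2502, so P(A) = 0.2502/(1+0.2502) ≈ 0.20.

P(A) = 0.20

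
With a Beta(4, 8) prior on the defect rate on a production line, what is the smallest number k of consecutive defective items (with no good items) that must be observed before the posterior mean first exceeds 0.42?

k = 2

After k defective items and 0 good items the posterior is Beta(4+k, 8), with mean (4+k)/(4+8+k).
Set (4+k)/(12+k) > 0.42 and solve: k > (0.42·12 − 4)/(1 − 0.42) = 1.793.
The smallest integer exceeding 1.793 is 2, and checking k=2: (6)/(14) = 0.4286 > 0.42.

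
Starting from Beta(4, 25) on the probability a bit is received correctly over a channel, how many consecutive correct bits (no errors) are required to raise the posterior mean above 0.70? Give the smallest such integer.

k = 55

After k correct bits and 0 errors the posterior is Beta(4+k, 25), with mean (4+k)/(4+25+k).
Set (4+k)/(29+k) > 0.70 and solve: k > (0.70·29 − 4)/(1 − 0.70) = 54.333.
The smallest integer exceeding 54.333 is 55.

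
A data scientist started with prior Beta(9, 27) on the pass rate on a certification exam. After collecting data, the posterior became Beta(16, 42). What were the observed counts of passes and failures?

7 passes and 15 failures

Under Beta–binomial conjugacy the posterior parameters are (α+s, β+f).
Match parameters: s=16−9=7, f=42−27=15.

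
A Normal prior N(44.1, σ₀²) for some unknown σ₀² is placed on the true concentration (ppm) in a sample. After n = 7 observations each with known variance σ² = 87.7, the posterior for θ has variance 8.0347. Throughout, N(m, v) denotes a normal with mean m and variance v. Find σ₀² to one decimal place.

σ₀² = 22.4

Posterior precision equals prior precision plus data precision: 1/σ_n² = 1/σ₀² + n/σ².
So 1/σ₀² = 1/8.0347 − 7/87.7 = 0.124460 − 0.079818 = 0.044642.
Hence σ₀² = 1/0.044642 ≈ 22.4.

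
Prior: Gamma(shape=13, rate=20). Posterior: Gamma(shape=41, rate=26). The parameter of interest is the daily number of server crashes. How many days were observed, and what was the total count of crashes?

n = 6 days with total 28 crashes

A Gamma(α, β) prior (rate parametrization) on a Poisson rate with n observations summing to S gives posterior Gamma(α+S, β+n).
Matching: Σxᵢ = 41 − 13 = 28 and n = 26 − 20 = 6.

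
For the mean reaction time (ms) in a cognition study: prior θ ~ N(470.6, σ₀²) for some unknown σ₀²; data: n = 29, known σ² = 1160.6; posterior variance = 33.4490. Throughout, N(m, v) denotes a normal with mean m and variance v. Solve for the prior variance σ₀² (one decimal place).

For the Normal–Normal model with known σ², precisions add: τ_n = τ₀ + n/σ².
So 1/σ₀² = 1/33.4490 − 29/1160.6 = 0.029896 − 0.024987 = 0.004909.
Hence σ₀² = 1/0.004909 ≈ 203.7.

σ₀² = 203.7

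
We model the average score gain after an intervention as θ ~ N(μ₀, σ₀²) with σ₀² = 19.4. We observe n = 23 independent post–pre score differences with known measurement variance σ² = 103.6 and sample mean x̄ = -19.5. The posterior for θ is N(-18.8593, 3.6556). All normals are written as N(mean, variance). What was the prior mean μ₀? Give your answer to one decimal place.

The posterior mean is a precision-weighted average: μ_n = (τ₀μ₀ + τ_data·x̄)/(τ₀+τ_data), with τ₀=1/σ₀² and τ_data=n/σ².
Here τ₀ = 1/19.4 = 0.051546 and τ_data = 23/103.6 = 0.222008, so τ_n = 0.273554.
Rearranging for μ₀: μ₀ = (μ_n·τ_n − τ_data·x̄)/τ₀ = (-18.8593·0.273554 − 0.222008·-19.5) / 0.051546 = -0.829881/0.051546 ≈ -16.1.

μ₀ = -16.1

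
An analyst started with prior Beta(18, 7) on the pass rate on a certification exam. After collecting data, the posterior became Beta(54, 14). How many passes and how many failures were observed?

A Beta(α, β) prior with s successes and f failures in binomial data gives a Beta(α+s, β+f) posterior.
Match parameters: s=54−18=36, f=14−7=7.

36 passes and 7 failures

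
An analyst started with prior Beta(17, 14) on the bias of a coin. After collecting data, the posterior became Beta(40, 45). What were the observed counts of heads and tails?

Beta is conjugate to the binomial likelihood: posterior = Beta(a+s, b+f).
So s = 40 − 17 = 23 and f = 45 − 14 = 31.

23 heads and 31 tails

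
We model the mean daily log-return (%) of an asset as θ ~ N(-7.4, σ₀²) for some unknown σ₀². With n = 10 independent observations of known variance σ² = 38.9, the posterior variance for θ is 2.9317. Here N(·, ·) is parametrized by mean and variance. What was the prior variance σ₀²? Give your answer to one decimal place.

σ₀² = 11.9

For the Normal–Normal model with known σ², precisions add: τ_n = τ₀ + n/σ².
So 1/σ₀² = 1/2.9317 − 10/38.9 = 0.341099 − 0.257069 = 0.084030.
Hence σ₀² = 1/0.084030 ≈ 11.9.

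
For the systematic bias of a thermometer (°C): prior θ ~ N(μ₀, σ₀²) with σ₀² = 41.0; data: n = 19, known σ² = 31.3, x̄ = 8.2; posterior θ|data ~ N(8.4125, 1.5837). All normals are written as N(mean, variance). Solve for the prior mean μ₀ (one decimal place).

The posterior mean is a precision-weighted average: μ_n = (τ₀μ₀ + τ_data·x̄)/(τ₀+τ_data), with τ₀=1/σ₀² and τ_data=n/σ².
Here τ₀ = 1/41.0 = 0.024390 and τ_data = 19/31.3 = 0.607029, so τ_n = 0.631419.
Rearranging for μ₀: μ₀ = (μ_n·τ_n − τ_data·x̄)/τ₀ = (8.4125·0.631419 − 0.607029·8.2) / 0.024390 = 0.334175/0.024390 ≈ 13.7.

μ₀ = 13.7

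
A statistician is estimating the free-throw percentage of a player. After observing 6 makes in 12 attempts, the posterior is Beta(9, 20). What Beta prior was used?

Under Beta–binomial conjugacy the posterior parameters are (a+s, b+f).
So a = 9 − 6 = 3 and b = 20 − 6 = 14.

Beta(3, 14)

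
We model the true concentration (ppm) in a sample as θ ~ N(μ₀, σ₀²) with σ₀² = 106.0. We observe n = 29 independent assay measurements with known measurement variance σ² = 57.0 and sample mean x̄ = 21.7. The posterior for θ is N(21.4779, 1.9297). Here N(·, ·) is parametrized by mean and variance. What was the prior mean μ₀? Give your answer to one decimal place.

μ₀ = 9.5

The posterior mean is a precision-weighted average: μ_n = (τ₀μ₀ + τ_data·x̄)/(τ₀+τ_data), with τ₀=1/σ₀² and τ_data=n/σ².
Here τ₀ = 1/106.0 = 0.009434 and τ_data = 29/57.0 = 0.508772, so τ_n = 0.518206.
Rearranging for μ₀: μ₀ = (μ_n·τ_n − τ_data·x̄)/τ₀ = (21.4779·0.518206 − 0.508772·21.7) / 0.009434 = 0.089624/0.009434 ≈ 9.5.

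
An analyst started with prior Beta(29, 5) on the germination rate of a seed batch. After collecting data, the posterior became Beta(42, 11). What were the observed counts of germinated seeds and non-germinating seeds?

A Beta(α, β) prior with s successes and f failures in binomial data gives a Beta(α+s, β+f) posterior.
So s = 42 − 29 = 13 and f = 11 − 5 = 6.

13 germinated seeds and 6 non-germinating seeds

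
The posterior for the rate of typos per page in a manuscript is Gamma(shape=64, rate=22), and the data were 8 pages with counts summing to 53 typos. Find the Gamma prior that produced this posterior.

Gamma–Poisson conjugacy: posterior shape = α + Σxᵢ, posterior rate = β + n.
So α = 64 − 53 = 11 and β = 22 − 8 = 14.

Gamma(shape=11, rate=14)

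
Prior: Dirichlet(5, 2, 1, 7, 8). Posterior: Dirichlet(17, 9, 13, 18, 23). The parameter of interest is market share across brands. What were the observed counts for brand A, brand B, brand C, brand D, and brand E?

counts (12, 7, 12, 11, 15)

For a Dirichlet(α) prior with multinomial counts c, the posterior is Dirichlet(α + c) componentwise.
Counts are posterior − prior componentwise: 17−5=12, 9−2=7, 13−1=12, 18−7=11, 23−8=15.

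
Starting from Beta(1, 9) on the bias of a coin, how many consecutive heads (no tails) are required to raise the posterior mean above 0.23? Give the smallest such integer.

After k heads and 0 tails the posterior is Beta(1+k, 9), with mean (1+k)/(1+9+k).
Set (1+k)/(10+k) > 0.23 and solve: k > (0.23·10 − 1)/(1 − 0.23) = 1.688.
The smallest integer exceeding 1.688 is 2.

k = 2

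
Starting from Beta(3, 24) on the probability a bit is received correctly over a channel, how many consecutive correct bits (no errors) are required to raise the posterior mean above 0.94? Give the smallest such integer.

k = 374

After k correct bits and 0 errors the posterior is Beta(3+k, 24), with mean (3+k)/(3+24+k).
Set (3+k)/(27+k) > 0.94 and solve: k > (0.94·27 − 3)/(1 − 0.94) = 373.000.
The smallest integer exceeding 373.000 is 374.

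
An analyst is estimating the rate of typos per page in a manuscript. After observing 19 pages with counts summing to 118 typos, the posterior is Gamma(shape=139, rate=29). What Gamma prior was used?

Gamma–Poisson conjugacy: posterior shape = α + Σxᵢ, posterior rate = β + n.
So α = 139 − 118 = 21 and β = 29 − 19 = 10.

Gamma(shape=21, rate=10)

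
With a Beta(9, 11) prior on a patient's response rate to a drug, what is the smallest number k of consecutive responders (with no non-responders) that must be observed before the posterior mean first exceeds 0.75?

k = 25

After k responders and 0 non-responders the posterior is Beta(9+k, 11), with mean (9+k)/(9+11+k).
Set (9+k)/(20+k) > 0.75 and solve: k > (0.75·20 − 9)/(1 − 0.75) = 24.000.
The smallest integer exceeding 24.000 is 25, and checking k=25: (34)/(45) = 0.7556 > 0.75.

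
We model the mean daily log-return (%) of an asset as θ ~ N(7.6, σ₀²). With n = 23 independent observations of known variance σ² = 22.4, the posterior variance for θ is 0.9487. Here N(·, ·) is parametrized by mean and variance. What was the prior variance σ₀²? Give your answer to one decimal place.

σ₀² = 36.6

Posterior precision equals prior precision plus data precision: 1/σ_n² = 1/σ₀² + n/σ².
So 1/σ₀² = 1/0.9487 − 23/22.4 = 1.054074 − 1.026786 = 0.027288.
Hence σ₀² = 1/0.027288 ≈ 36.6.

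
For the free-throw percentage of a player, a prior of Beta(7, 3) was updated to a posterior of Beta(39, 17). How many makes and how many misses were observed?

32 makes and 14 misses

Under Beta–binomial conjugacy the posterior parameters are (α+s, β+f).
Match parameters: s=39−7=32, f=17−3=14.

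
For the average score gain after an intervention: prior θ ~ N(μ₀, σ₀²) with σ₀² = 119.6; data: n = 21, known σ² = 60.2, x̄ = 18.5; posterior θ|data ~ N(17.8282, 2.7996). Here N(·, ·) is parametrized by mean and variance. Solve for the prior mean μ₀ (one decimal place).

With known observation variance, the Normal–Normal posterior has precision τ_n = τ₀ + n/σ² and mean μ_n = (τ₀μ₀ + (n/σ²)x̄)/τ_n.
Here τ₀ = 1/119.6 = 0.008361 and τ_data = 21/60.2 = 0.348837, so τ_n = 0.357198.
Rearranging for μ₀: μ₀ = (μ_n·τ_n − τ_data·x̄)/τ₀ = (17.8282·0.357198 − 0.348837·18.5) / 0.008361 = -0.085287/0.008361 ≈ -10.2.

μ₀ = -10.2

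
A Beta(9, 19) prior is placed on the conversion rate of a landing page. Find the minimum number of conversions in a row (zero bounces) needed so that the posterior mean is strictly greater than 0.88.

After k conversions and 0 bounces the posterior is Beta(9+k, 19), with mean (9+k)/(9+19+k).
Set (9+k)/(28+k) > 0.88 and solve: k > (0.88·28 − 9)/(1 − 0.88) = 130.333.
The smallest integer exceeding 130.333 is 131.

k = 131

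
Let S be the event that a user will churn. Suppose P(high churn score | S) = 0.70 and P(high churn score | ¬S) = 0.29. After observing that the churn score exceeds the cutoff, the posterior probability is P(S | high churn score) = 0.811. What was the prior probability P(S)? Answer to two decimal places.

P(S) = 0.64

Bayes' rule in odds form gives O(S|E) = O(S)·[P(E|S)/P(E|¬S)], hence O(S) = O(S|E)/LR.
Posterior odds = 0.811/(1−0.811) = 4.2910. LR = 0.70/0.29 = 2.4138.
Prior odds = 4.2910/2.4138 = 1.7777, so P(S) = 1.7777/(1+1.7777) ≈ 0.64.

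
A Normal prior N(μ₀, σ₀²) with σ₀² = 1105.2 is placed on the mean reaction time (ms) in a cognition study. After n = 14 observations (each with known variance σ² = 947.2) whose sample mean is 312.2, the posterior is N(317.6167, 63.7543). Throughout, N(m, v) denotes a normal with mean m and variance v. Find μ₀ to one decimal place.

The posterior mean is a precision-weighted average: μ_n = (τ₀μ₀ + τ_data·x̄)/(τ₀+τ_data), with τ₀=1/σ₀² and τ_data=n/σ².
Here τ₀ = 1/1105.2 = 0.000905 and τ_data = 14/947.2 = 0.014780, so τ_n = 0.015685.
Rearranging for μ₀: μ₀ = (μ_n·τ_n − τ_data·x̄)/τ₀ = (317.6167·0.015685 − 0.014780·312.2) / 0.000905 = 0.367502/0.000905 ≈ 406.1.

μ₀ = 406.1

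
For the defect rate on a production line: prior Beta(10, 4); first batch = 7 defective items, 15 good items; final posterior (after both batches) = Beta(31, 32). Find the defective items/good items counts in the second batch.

14 defective items and 13 good items

Sequential conjugate updates are equivalent to a single update on the pooled data, so total successes = posterior α − prior α and total failures = posterior β − prior β.
Total across both batches: 31−10=21 defective items, 32−4=28 good items.
Subtract the first batch: 21−7=14 defective items and 28−15=13 good items.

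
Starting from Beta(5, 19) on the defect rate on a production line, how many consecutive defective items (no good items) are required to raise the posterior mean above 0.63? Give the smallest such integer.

k = 28

After k defective items and 0 good items the posterior is Beta(5+k, 19), with mean (5+k)/(5+19+k).
Set (5+k)/(24+k) > 0.63 and solve: k > (0.63·24 − 5)/(1 − 0.63) = 27.351.
The smallest integer exceeding 27.351 is 28, and checking k=28: (33)/(52) = 0.6346 > 0.63.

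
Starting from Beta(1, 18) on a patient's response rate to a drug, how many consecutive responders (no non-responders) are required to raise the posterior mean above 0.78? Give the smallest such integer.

After k responders and 0 non-responders the posterior is Beta(1+k, 18), with mean (1+k)/(1+18+k).
Set (1+k)/(19+k) > 0.78 and solve: k > (0.78·19 − 1)/(1 − 0.78) = 62.818.
The smallest integer exceeding 62.818 is 63.

k = 63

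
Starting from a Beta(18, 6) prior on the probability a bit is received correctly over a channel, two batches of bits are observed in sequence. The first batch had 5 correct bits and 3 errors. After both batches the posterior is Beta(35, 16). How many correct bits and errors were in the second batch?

12 correct bits and 7 errors

Because Beta–binomial updating is additive in the counts, the combined data contributed (α_post−α_prior, β_post−β_prior) successes and failures.
Total across both batches: 35−18=17 correct bits, 16−6=10 errors.
Subtract the first batch: 17−5=12 correct bits and 10−3=7 errors.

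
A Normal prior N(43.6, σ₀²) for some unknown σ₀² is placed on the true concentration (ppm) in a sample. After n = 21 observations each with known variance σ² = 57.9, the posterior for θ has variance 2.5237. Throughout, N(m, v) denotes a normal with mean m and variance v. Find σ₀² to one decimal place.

Posterior precision equals prior precision plus data precision: 1/σ_n² = 1/σ₀² + n/σ².
So 1/σ₀² = 1/2.5237 − 21/57.9 = 0.396244 − 0.362694 = 0.033550.
Hence σ₀² = 1/0.033550 ≈ 29.8.

σ₀² = 29.8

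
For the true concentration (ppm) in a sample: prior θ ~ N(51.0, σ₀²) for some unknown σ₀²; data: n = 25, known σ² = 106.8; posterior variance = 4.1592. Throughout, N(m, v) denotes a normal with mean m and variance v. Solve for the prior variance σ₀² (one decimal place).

σ₀² = 157.5

Posterior precision equals prior precision plus data precision: 1/σ_n² = 1/σ₀² + n/σ².
So 1/σ₀² = 1/4.1592 − 25/106.8 = 0.240431 − 0.234082 = 0.006349.
Hence σ₀² = 1/0.006349 ≈ 157.5.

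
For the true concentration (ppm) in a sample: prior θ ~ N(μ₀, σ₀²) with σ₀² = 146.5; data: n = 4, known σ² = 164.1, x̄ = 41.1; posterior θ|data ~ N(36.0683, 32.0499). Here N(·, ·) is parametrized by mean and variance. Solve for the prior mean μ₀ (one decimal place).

With known observation variance, the Normal–Normal posterior has precision τ_n = τ₀ + n/σ² and mean μ_n = (τ₀μ₀ + (n/σ²)x̄)/τ_n.
Here τ₀ = 1/146.5 = 0.006826 and τ_data = 4/164.1 = 0.024375, so τ_n = 0.031201.
Rearranging for μ₀: μ₀ = (μ_n·τ_n − τ_data·x̄)/τ₀ = (36.0683·0.031201 − 0.024375·41.1) / 0.006826 = 0.123555/0.006826 ≈ 18.1.

μ₀ = 18.1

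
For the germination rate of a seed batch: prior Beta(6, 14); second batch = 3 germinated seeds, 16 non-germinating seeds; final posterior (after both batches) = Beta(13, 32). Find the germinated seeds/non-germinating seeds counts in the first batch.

4 germinated seeds and 2 non-germinating seeds

Because Beta–binomial updating is additive in the counts, the combined data contributed (α_post−α_prior, β_post−β_prior) successes and failures.
Total across both batches: 13−6=7 germinated seeds, 32−14=18 non-germinating seeds.
Subtract the second batch: 7−3=4 germinated seeds and 18−16=2 non-germinating seeds.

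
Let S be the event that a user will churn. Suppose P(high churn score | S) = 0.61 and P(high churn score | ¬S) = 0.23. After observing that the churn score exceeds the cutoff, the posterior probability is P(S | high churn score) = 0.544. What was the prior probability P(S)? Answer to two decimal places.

In odds form, posterior odds = prior odds × likelihood ratio, so prior odds = posterior odds ÷ LR.
Posterior odds = 0.544/(1−0.544) = 1.1930. LR = 0.61/0.23 = 2.6522.
Prior odds = 1.1930/2.6522 = 0.4498, so P(S) = 0.4498/(1+0.4498) ≈ 0.31.

P(S) = 0.31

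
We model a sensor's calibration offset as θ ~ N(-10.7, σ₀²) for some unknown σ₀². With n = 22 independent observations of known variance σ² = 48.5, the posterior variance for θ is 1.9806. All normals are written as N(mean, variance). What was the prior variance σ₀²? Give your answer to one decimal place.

σ₀² = 19.5

For the Normal–Normal model with known σ², precisions add: τ_n = τ₀ + n/σ².
So 1/σ₀² = 1/1.9806 − 22/48.5 = 0.504898 − 0.453608 = 0.051290.
Hence σ₀² = 1/0.051290 ≈ 19.5.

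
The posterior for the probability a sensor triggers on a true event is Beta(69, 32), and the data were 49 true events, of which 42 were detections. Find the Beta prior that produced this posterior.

Beta(27, 25)

Under Beta–binomial conjugacy the posterior parameters are (α+s, β+f).
So α = 69 − 42 = 27 and β = 32 − 7 = 25.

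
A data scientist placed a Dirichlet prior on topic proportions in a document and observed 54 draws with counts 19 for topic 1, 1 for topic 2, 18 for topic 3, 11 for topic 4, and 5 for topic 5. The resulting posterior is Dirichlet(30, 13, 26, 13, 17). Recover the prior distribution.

Dirichlet(11, 12, 8, 2, 12)

For a Dirichlet(α) prior with multinomial counts c, the posterior is Dirichlet(α + c) componentwise.
Subtract each count from the matching posterior parameter: 30−19=11, 13−1=12, 26−18=8, 13−11=2, 17−5=12.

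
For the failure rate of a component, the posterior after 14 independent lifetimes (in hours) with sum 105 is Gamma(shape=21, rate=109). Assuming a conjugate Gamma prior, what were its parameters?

Gamma(shape=7, rate=4)

For an exponential likelihood with a Gamma(α, β) prior on the rate, n observations with total T give posterior Gamma(α+n, β+T).
So α = 21 − 14 = 7 and β = 109 − 105 = 4.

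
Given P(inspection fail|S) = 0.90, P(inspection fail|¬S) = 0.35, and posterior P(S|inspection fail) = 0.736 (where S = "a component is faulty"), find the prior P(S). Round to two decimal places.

P(S) = 0.52

In odds form, posterior odds = prior odds × likelihood ratio, so prior odds = posterior odds ÷ LR.
Posterior odds = 0.736/(1−0.736) = 2.7879. LR = 0.90/0.35 = 2.5714.
Prior odds = 2.7879/2.5714 = 1.0842, so P(S) = 1.0842/(1+1.0842) ≈ 0.52.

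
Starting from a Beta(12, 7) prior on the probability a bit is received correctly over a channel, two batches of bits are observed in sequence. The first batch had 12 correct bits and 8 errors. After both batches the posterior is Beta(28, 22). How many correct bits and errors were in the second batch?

Because Beta–binomial updating is additive in the counts, the combined data contributed (α_post−α_prior, β_post−β_prior) successes and failures.
Total across both batches: 28−12=16 correct bits, 22−7=15 errors.
Subtract the first batch: 16−12=4 correct bits and 15−8=7 errors.

4 correct bits and 7 errors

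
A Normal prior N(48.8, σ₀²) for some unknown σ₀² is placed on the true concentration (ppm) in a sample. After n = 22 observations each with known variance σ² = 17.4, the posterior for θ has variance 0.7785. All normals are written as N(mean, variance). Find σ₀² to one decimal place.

σ₀² = 49.6

For the Normal–Normal model with known σ², precisions add: τ_n = τ₀ + n/σ².
So 1/σ₀² = 1/0.7785 − 22/17.4 = 1.284522 − 1.264368 = 0.020154.
Hence σ₀² = 1/0.020154 ≈ 49.6.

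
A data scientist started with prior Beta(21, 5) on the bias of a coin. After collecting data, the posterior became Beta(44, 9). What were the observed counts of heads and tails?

23 heads and 4 tails

A Beta(α, β) prior with s successes and f failures in binomial data gives a Beta(α+s, β+f) posterior.
So s = 44 − 21 = 23 and f = 9 − 5 = 4.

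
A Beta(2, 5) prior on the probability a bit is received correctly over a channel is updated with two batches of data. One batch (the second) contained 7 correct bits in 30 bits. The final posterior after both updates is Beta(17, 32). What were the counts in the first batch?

8 correct bits and 4 errors

Sequential conjugate updates are equivalent to a single update on the pooled data, so total successes = posterior α − prior α and total failures = posterior β − prior β.
Total across both batches: 17−2=15 correct bits, 32−5=27 errors.
Subtract the second batch: 15−7=8 correct bits and 27−23=4 errors.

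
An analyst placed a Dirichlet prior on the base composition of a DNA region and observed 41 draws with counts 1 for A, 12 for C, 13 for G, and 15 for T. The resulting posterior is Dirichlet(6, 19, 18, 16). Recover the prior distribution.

Dirichlet(5, 7, 5, 1)

For a Dirichlet(α) prior with multinomial counts c, the posterior is Dirichlet(α + c) componentwise.
Subtract each count from the matching posterior parameter: 6−1=5, 19−12=7, 18−13=5, 16−15=1.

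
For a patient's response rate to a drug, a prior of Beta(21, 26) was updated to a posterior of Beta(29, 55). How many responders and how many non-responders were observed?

8 responders and 29 non-responders

Under Beta–binomial conjugacy the posterior parameters are (α+s, β+f).
So s = 29 − 21 = 8 and f = 55 − 26 = 29.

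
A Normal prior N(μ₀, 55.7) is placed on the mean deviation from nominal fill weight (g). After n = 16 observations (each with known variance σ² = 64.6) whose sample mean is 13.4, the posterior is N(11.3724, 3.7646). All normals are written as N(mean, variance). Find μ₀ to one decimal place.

The posterior mean is a precision-weighted average: μ_n = (τ₀μ₀ + τ_data·x̄)/(τ₀+τ_data), with τ₀=1/σ₀² and τ_data=n/σ².
Here τ₀ = 1/55.7 = 0.017953 and τ_data = 16/64.6 = 0.247678, so τ_n = 0.265631.
Rearranging for μ₀: μ₀ = (μ_n·τ_n − τ_data·x̄)/τ₀ = (11.3724·0.265631 − 0.247678·13.4) / 0.017953 = -0.298023/0.017953 ≈ -16.6.

μ₀ = -16.6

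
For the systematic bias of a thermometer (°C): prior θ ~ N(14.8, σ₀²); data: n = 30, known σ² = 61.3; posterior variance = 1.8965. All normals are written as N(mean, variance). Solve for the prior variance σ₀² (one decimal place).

Posterior precision equals prior precision plus data precision: 1/σ_n² = 1/σ₀² + n/σ².
So 1/σ₀² = 1/1.8965 − 30/61.3 = 0.527287 − 0.489396 = 0.037891.
Hence σ₀² = 1/0.037891 ≈ 26.4.

σ₀² = 26.4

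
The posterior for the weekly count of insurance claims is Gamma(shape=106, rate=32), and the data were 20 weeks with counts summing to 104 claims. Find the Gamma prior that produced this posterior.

A Gamma(α, β) prior (rate parametrization) on a Poisson rate with n observations summing to S gives posterior Gamma(α+S, β+n).
So α = 106 − 104 = 2 and β = 32 − 20 = 12.

Gamma(shape=2, rate=12)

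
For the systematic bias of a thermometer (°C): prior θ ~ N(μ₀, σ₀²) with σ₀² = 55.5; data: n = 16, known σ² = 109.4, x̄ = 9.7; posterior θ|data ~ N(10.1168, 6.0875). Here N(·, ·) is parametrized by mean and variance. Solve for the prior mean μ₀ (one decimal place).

μ₀ = 13.5

With known observation variance, the Normal–Normal posterior has precision τ_n = τ₀ + n/σ² and mean μ_n = (τ₀μ₀ + (n/σ²)x̄)/τ_n.
Here τ₀ = 1/55.5 = 0.018018 and τ_data = 16/109.4 = 0.146252, so τ_n = 0.164270.
Rearranging for μ₀: μ₀ = (μ_n·τ_n − τ_data·x̄)/τ₀ = (10.1168·0.164270 − 0.146252·9.7) / 0.018018 = 0.243242/0.018018 ≈ 13.5.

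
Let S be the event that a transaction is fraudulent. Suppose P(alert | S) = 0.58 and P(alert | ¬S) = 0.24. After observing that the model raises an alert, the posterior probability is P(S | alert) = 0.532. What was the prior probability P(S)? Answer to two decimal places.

In odds form, posterior odds = prior odds × likelihood ratio, so prior odds = posterior odds ÷ LR.
Posterior odds = 0.532/(1−0.532) = 1.1368. LR = 0.58/0.24 = 2.4167.
Prior odds = 1.1368/2.4167 = 0.4704, so P(S) = 0.4704/(1+0.4704) ≈ 0.32.

P(S) = 0.32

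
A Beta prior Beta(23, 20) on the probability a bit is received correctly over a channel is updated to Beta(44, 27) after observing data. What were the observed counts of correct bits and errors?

A Beta(α, β) prior with s successes and f failures in binomial data gives a Beta(α+s, β+f) posterior.
So s = 44 − 23 = 21 and f = 27 − 20 = 7.

21 correct bits and 7 errors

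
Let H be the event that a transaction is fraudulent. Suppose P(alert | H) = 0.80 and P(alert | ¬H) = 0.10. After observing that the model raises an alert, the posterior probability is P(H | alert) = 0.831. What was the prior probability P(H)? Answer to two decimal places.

P(H) = 0.38

Bayes' rule in odds form gives O(H|E) = O(H)·[P(E|H)/P(E|¬H)], hence O(H) = O(H|E)/LR.
Posterior odds = 0.831/(1−0.831) = 4.9172. LR = 0.80/0.10 = 8.0000.
Prior odds = 4.9172/8.0000 = 0.6147, so P(H) = 0.6147/(1+0.6147) ≈ 0.38.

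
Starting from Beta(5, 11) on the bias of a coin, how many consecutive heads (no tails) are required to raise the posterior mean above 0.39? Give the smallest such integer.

After k heads and 0 tails the posterior is Beta(5+k, 11), with mean (5+k)/(5+11+k).
Set (5+k)/(16+k) > 0.39 and solve: k > (0.39·16 − 5)/(1 − 0.39) = 2.033.
The smallest integer exceeding 2.033 is 3.

k = 3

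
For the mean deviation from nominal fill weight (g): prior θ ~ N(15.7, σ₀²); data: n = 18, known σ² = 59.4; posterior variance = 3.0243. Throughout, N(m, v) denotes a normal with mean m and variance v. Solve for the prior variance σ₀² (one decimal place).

σ₀² = 36.2

Posterior precision equals prior precision plus data precision: 1/σ_n² = 1/σ₀² + n/σ².
So 1/σ₀² = 1/3.0243 − 18/59.4 = 0.330655 − 0.303030 = 0.027625.
Hence σ₀² = 1/0.027625 ≈ 36.2.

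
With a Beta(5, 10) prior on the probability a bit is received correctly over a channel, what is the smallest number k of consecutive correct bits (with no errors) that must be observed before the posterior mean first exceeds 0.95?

k = 186

After k correct bits and 0 errors the posterior is Beta(5+k, 10), with mean (5+k)/(5+10+k).
Set (5+k)/(15+k) > 0.95 and solve: k > (0.95·15 − 5)/(1 − 0.95) = 185.000.
The smallest integer exceeding 185.000 is 186, and checking k=186: (191)/(201) = 0.9502 > 0.95.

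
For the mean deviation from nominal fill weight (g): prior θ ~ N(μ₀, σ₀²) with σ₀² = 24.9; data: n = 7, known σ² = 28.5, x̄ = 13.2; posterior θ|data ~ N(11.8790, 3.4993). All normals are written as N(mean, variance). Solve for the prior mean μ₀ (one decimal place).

μ₀ = 3.8

With known observation variance, the Normal–Normal posterior has precision τ_n = τ₀ + n/σ² and mean μ_n = (τ₀μ₀ + (n/σ²)x̄)/τ_n.
Here τ₀ = 1/24.9 = 0.040161 and τ_data = 7/28.5 = 0.245614, so τ_n = 0.285775.
Rearranging for μ₀: μ₀ = (μ_n·τ_n − τ_data·x̄)/τ₀ = (11.8790·0.285775 − 0.245614·13.2) / 0.040161 = 0.152616/0.040161 ≈ 3.8.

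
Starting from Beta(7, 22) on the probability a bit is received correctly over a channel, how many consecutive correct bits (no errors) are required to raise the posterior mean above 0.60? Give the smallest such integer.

After k correct bits and 0 errors the posterior is Beta(7+k, 22), with mean (7+k)/(7+22+k).
Set (7+k)/(29+k) > 0.60 and solve: k > (0.60·29 − 7)/(1 − 0.60) = 26.000.
The smallest integer exceeding 26.000 is 27.

k = 27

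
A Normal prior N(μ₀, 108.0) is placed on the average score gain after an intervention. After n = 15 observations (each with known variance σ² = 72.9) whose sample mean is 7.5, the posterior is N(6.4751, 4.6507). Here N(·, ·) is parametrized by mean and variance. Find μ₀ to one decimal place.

μ₀ = -16.3

The posterior mean is a precision-weighted average: μ_n = (τ₀μ₀ + τ_data·x̄)/(τ₀+τ_data), with τ₀=1/σ₀² and τ_data=n/σ².
Here τ₀ = 1/108.0 = 0.009259 and τ_data = 15/72.9 = 0.205761, so τ_n = 0.215020.
Rearranging for μ₀: μ₀ = (μ_n·τ_n − τ_data·x̄)/τ₀ = (6.4751·0.215020 − 0.205761·7.5) / 0.009259 = -0.150931/0.009259 ≈ -16.3.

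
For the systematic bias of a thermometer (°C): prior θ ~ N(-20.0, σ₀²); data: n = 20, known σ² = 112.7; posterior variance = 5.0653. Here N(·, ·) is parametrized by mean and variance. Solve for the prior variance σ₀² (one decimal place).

σ₀² = 50.1

For the Normal–Normal model with known σ², precisions add: τ_n = τ₀ + n/σ².
So 1/σ₀² = 1/5.0653 − 20/112.7 = 0.197422 − 0.177462 = 0.019960.
Hence σ₀² = 1/0.019960 ≈ 50.1.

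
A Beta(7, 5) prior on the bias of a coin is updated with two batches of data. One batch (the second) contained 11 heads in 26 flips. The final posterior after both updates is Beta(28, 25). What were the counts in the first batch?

10 heads and 5 tails

Because Beta–binomial updating is additive in the counts, the combined data contributed (α_post−α_prior, β_post−β_prior) successes and failures.
Total across both batches: 28−7=21 heads, 25−5=20 tails.
Subtract the second batch: 21−11=10 heads and 20−15=5 tails.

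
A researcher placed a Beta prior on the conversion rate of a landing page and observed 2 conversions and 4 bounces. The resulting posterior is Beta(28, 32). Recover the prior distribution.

Beta(26, 28)

A Beta(a, b) prior with s successes and f failures in binomial data gives a Beta(a+s, b+f) posterior.
So a = 28 − 2 = 26 and b = 32 − 4 = 28.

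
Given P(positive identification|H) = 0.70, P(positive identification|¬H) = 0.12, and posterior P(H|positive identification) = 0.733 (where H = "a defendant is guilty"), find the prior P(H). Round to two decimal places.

P(H) = 0.32

In odds form, posterior odds = prior odds × likelihood ratio, so prior odds = posterior odds ÷ LR.
Posterior odds = 0.733/(1−0.733) = 2.7453. LR = 0.70/0.12 = 5.8333.
Prior odds = 2.7453/5.8333 = 0.4706, so P(H) = 0.4706/(1+0.4706) ≈ 0.32.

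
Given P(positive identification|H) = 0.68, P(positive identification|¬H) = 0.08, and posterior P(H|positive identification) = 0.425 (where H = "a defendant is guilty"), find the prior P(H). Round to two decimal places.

Bayes' rule in odds form gives O(H|E) = O(H)·[P(E|H)/P(E|¬H)], hence O(H) = O(H|E)/LR.
Posterior odds = 0.425/(1−0.425) = 0.7391. LR = 0.68/0.08 = 8.5000.
Prior odds = 0.7391/8.5000 = 0.0870, so P(H) = 0.0870/(1+0.0870) ≈ 0.08.

P(H) = 0.08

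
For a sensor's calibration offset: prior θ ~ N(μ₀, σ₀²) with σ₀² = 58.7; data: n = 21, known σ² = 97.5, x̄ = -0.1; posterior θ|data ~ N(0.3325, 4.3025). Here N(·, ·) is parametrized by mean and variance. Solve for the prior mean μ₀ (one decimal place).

The posterior mean is a precision-weighted average: μ_n = (τ₀μ₀ + τ_data·x̄)/(τ₀+τ_data), with τ₀=1/σ₀² and τ_data=n/σ².
Here τ₀ = 1/58.7 = 0.017036 and τ_data = 21/97.5 = 0.215385, so τ_n = 0.232421.
Rearranging for μ₀: μ₀ = (μ_n·τ_n − τ_data·x̄)/τ₀ = (0.3325·0.232421 − 0.215385·-0.1) / 0.017036 = 0.098818/0.017036 ≈ 5.8.

μ₀ = 5.8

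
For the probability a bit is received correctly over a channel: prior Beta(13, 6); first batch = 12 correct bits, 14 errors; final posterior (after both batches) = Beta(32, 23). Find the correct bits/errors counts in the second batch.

7 correct bits and 3 errors

Because Beta–binomial updating is additive in the counts, the combined data contributed (α_post−α_prior, β_post−β_prior) successes and failures.
Total across both batches: 32−13=19 correct bits, 23−6=17 errors.
Subtract the first batch: 19−12=7 correct bits and 17−14=3 errors.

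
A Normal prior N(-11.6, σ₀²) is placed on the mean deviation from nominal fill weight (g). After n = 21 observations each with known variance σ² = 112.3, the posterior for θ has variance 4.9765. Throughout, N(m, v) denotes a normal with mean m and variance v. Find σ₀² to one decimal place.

σ₀² = 71.7

For the Normal–Normal model with known σ², precisions add: τ_n = τ₀ + n/σ².
So 1/σ₀² = 1/4.9765 − 21/112.3 = 0.200944 − 0.186999 = 0.013945.
Hence σ₀² = 1/0.013945 ≈ 71.7.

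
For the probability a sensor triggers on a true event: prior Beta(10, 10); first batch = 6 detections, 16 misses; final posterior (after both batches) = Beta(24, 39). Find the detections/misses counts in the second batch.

8 detections and 13 misses

Because Beta–binomial updating is additive in the counts, the combined data contributed (α_post−α_prior, β_post−β_prior) successes and failures.
Total across both batches: 24−10=14 detections, 39−10=29 misses.
Subtract the first batch: 14−6=8 detections and 29−16=13 misses.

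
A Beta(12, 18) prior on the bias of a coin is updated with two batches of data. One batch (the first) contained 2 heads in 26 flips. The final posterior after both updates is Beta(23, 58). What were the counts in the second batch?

Sequential conjugate updates are equivalent to a single update on the pooled data, so total successes = posterior α − prior α and total failures = posterior β − prior β.
Total across both batches: 23−12=11 heads, 58−18=40 tails.
Subtract the first batch: 11−2=9 heads and 40−24=16 tails.

9 heads and 16 tails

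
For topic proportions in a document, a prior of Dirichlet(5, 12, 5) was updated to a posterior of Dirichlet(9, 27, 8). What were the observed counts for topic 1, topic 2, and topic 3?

counts (4, 15, 3)

For a Dirichlet(α) prior with multinomial counts c, the posterior is Dirichlet(α + c) componentwise.
Counts are posterior − prior componentwise: 9−5=4, 27−12=15, 8−5=3.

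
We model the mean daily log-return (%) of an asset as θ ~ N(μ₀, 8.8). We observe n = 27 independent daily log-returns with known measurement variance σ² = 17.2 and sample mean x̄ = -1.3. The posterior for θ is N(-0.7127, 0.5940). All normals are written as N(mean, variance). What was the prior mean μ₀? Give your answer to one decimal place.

With known observation variance, the Normal–Normal posterior has precision τ_n = τ₀ + n/σ² and mean μ_n = (τ₀μ₀ + (n/σ²)x̄)/τ_n.
Here τ₀ = 1/8.8 = 0.113636 and τ_data = 27/17.2 = 1.569767, so τ_n = 1.683403.
Rearranging for μ₀: μ₀ = (μ_n·τ_n − τ_data·x̄)/τ₀ = (-0.7127·1.683403 − 1.569767·-1.3) / 0.113636 = 0.840936/0.113636 ≈ 7.4.

μ₀ = 7.4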